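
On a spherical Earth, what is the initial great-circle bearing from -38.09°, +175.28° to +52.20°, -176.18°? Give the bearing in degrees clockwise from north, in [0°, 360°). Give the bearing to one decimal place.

5.2°

Δλ = -176.18 − 175.28 = -351.46°; wrapped into (−180°, 180°]: 8.54°.
θ = atan2( sin Δλ · cos φ₂ , cos φ₁ · sin φ₂ − sin φ₁ · cos φ₂ · cos Δλ )
  = atan2(0.09102, 0.99579) = 5.222° → normalised to [0°, 360°): 5.222°.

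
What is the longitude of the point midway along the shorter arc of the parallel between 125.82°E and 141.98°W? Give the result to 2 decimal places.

Signed shortest Δλ from +125.82° to -141.98° is +92.20°.
Midpoint longitude = +125.82° + (+92.20°)/2 = +125.82° + 46.10° = +171.92°.
(The naïve average (+125.82 + -141.98)/2 = -8.08° is on the wrong side of the globe.)

171.92°E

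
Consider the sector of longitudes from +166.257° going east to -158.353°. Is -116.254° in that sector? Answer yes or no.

Band width going east from +166.257° to -158.353°: ((-158.353 − 166.257) mod 360) = 35.390°.
Offset of -116.254° east of the west edge: ((-116.254 − 166.257) mod 360) = 77.489°.
77.489° > 35.390° ⇒ outside.

No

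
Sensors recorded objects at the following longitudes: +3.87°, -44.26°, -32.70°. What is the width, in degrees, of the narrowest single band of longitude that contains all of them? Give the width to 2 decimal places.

Sort the longitudes: -44.26°, -32.70°, +3.87°.
Eastward gaps between consecutive values (wrapping around): 11.56°, 36.57°, 311.87°.
Largest gap = 311.87° ⇒ minimal covering band is its complement: 360° − 311.87° = 48.13°.
Band runs from -44.26° eastward to +3.87°.

48.13°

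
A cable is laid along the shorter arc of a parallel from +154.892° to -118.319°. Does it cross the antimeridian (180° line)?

Naïve |-118.319 − 154.892| = 273.211° > 180°, so the shorter arc goes the other way round — across 180°.
Signed shortest Δλ = ((-118.319 − 154.892 + 180) mod 360) − 180 = 86.789°.
Going east by 86.789° from +154.892° passes through 180° before reaching -118.319°.

Yes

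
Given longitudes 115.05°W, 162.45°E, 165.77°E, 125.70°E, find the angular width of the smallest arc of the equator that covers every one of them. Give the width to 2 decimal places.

119.25°

Sort the longitudes: -115.05°, +125.70°, +162.45°, +165.77°.
Eastward gaps between consecutive values (wrapping around): 240.75°, 36.75°, 3.32°, 79.18°.
Largest gap = 240.75° ⇒ minimal covering band is its complement: 360° − 240.75° = 119.25°.
Band runs from +125.70° eastward to -115.05°, crossing the antimeridian.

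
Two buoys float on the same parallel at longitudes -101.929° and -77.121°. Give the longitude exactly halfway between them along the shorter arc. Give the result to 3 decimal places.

-89.525°

Signed shortest Δλ from -101.929° to -77.121° is +24.808°.
Midpoint longitude = -101.929° + (+24.808°)/2 = -101.929° + 12.404° = -89.525°.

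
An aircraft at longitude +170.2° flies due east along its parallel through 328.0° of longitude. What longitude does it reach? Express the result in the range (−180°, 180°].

Start at +170.2°; shift +328.0° → +498.2°.
+498.2° lies outside (−180°, 180°]; subtract 360° → +138.2°.

+138.2°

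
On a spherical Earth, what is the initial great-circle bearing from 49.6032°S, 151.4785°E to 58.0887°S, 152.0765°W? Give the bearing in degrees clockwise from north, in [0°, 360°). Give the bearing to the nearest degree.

Δλ = -152.0765 − 151.4785 = -303.5550°; wrapped into (−180°, 180°]: 56.4450°.
θ = atan2( sin Δλ · cos φ₂ , cos φ₁ · sin φ₂ − sin φ₁ · cos φ₂ · cos Δλ )
  = atan2(0.44052, -0.32761) = 126.638° → normalised to [0°, 360°): 126.638°.

127°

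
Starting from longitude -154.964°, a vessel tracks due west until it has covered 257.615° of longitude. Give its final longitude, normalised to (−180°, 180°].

Start at -154.964°; shift −257.615° → -412.579°.
-412.579° lies outside (−180°, 180°]; add 360° → -52.579°.

-52.579°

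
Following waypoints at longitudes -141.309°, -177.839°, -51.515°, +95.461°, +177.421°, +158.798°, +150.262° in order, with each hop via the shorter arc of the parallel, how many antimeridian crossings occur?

0

Leg 1: -141.309° → -177.839°, shortest Δλ = -36.53° (west) — does not cross 180°.
Leg 2: -177.839° → -51.515°, shortest Δλ = 126.324° (east) — does not cross 180°.
Leg 3: -51.515° → +95.461°, shortest Δλ = 146.976° (east) — does not cross 180°.
Leg 4: +95.461° → +177.421°, shortest Δλ = 81.96° (east) — does not cross 180°.
Leg 5: +177.421° → +158.798°, shortest Δλ = -18.623° (west) — does not cross 180°.
Leg 6: +158.798° → +150.262°, shortest Δλ = -8.536° (west) — does not cross 180°.
Total crossings: 0.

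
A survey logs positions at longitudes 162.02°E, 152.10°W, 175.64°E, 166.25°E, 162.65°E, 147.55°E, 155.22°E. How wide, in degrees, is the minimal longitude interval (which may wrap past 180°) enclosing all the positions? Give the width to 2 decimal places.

Sort the longitudes: -152.10°, +147.55°, +155.22°, +162.02°, +162.65°, +166.25°, +175.64°.
Eastward gaps between consecutive values (wrapping around): 299.65°, 7.67°, 6.80°, 0.63°, 3.60°, 9.39°, 32.26°.
Largest gap = 299.65° ⇒ minimal covering band is its complement: 360° − 299.65° = 60.35°.
Band runs from +147.55° eastward to -152.10°, crossing the antimeridian.

60.35°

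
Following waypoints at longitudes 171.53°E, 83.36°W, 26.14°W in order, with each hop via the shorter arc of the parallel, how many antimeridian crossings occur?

1

Leg 1: +171.53° → -83.36°, shortest Δλ = 105.11° (east) — crosses 180°.
Leg 2: -83.36° → -26.14°, shortest Δλ = 57.22° (east) — does not cross 180°.
Total crossings: 1.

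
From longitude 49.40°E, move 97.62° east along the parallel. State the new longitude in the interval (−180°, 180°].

147.02°E

Start at +49.40°; shift +97.62° → +147.02°.
+147.02° already lies in (−180°, 180°].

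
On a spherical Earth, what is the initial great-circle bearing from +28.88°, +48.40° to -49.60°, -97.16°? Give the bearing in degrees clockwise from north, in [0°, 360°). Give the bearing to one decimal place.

221.9°

Δλ = -97.16 − 48.40 = -145.56°.
θ = atan2( sin Δλ · cos φ₂ , cos φ₁ · sin φ₂ − sin φ₁ · cos φ₂ · cos Δλ )
  = atan2(-0.36654, -0.40867) = -138.111° → normalised to [0°, 360°): 221.889°.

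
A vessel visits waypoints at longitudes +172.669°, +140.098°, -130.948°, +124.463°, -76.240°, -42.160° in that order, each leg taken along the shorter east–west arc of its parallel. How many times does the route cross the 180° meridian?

Leg 1: +172.669° → +140.098°, shortest Δλ = -32.571° (west) — does not cross 180°.
Leg 2: +140.098° → -130.948°, shortest Δλ = 88.954° (east) — crosses 180°.
Leg 3: -130.948° → +124.463°, shortest Δλ = -104.589° (west) — crosses 180°.
Leg 4: +124.463° → -76.240°, shortest Δλ = 159.297° (east) — crosses 180°.
Leg 5: -76.240° → -42.160°, shortest Δλ = 34.08° (east) — does not cross 180°.
Total crossings: 3.

3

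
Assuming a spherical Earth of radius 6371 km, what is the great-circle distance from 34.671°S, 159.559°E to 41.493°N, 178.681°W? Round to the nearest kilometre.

8756 km

Δλ = -178.681 − 159.559 = -338.240°; wrapped into (−180°, 180°]: 21.760°.
Δφ = 41.493 − -34.671 = 76.164°.
a = sin²(Δφ/2) + cos φ₁ · cos φ₂ · sin²(Δλ/2) = 0.402376.
c = 2·atan2(√a, √(1−a)) = 1.37429 rad → d = 6371·c ≈ 8755.58 km.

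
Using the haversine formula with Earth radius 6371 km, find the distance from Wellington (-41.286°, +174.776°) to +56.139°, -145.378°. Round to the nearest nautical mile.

Δλ = -145.378 − 174.776 = -320.154°; wrapped into (−180°, 180°]: 39.846°.
Δφ = 56.139 − -41.286 = 97.425°.
a = sin²(Δφ/2) + cos φ₁ · cos φ₂ · sin²(Δλ/2) = 0.613229.
c = 2·atan2(√a, √(1−a)) = 1.79924 rad → d = 6371·c ≈ 11462.94 km ≈ 6189.49 nmi.

6189 nmi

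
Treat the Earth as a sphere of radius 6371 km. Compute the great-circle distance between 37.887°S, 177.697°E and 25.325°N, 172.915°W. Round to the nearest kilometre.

Δλ = -172.915 − 177.697 = -350.612°; wrapped into (−180°, 180°]: 9.388°.
Δφ = 25.325 − -37.887 = 63.212°.
a = sin²(Δφ/2) + cos φ₁ · cos φ₂ · sin²(Δλ/2) = 0.279432.
c = 2·atan2(√a, √(1−a)) = 1.11393 rad → d = 6371·c ≈ 7096.86 km.

7097 km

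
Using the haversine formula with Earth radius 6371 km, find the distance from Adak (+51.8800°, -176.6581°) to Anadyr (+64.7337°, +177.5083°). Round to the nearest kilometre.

1468 km

Δλ = 177.5083 − -176.6581 = 354.1664°; wrapped into (−180°, 180°]: -5.8336°.
Δφ = 64.7337 − 51.8800 = 12.8537°.
a = sin²(Δφ/2) + cos φ₁ · cos φ₂ · sin²(Δλ/2) = 0.013212.
c = 2·atan2(√a, √(1−a)) = 0.23039 rad → d = 6371·c ≈ 1467.83 km.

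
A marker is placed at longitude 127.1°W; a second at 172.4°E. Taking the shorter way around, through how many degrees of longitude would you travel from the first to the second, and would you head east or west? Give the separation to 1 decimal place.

60.5° west

Raw difference: 172.4 − -127.1 = 299.5°.
Normalise into (−180°, 180°]: 299.5° − 360° = -60.5°.
Negative ⇒ the second point lies to the west; separation 60.5°.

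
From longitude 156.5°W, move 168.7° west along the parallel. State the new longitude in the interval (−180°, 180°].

Start at -156.5°; shift −168.7° → -325.2°.
-325.2° lies outside (−180°, 180°]; add 360° → +34.8°.

34.8°E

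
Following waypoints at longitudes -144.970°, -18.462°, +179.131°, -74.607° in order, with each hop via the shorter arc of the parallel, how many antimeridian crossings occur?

2

Leg 1: -144.970° → -18.462°, shortest Δλ = 126.508° (east) — does not cross 180°.
Leg 2: -18.462° → +179.131°, shortest Δλ = -162.407° (west) — crosses 180°.
Leg 3: +179.131° → -74.607°, shortest Δλ = 106.262° (east) — crosses 180°.
Total crossings: 2.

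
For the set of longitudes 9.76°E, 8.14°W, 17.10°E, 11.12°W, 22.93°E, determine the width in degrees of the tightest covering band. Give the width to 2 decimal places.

Sort the longitudes: -11.12°, -8.14°, +9.76°, +17.10°, +22.93°.
Eastward gaps between consecutive values (wrapping around): 2.98°, 17.90°, 7.34°, 5.83°, 325.95°.
Largest gap = 325.95° ⇒ minimal covering band is its complement: 360° − 325.95° = 34.05°.
Band runs from -11.12° eastward to +22.93°.

34.05°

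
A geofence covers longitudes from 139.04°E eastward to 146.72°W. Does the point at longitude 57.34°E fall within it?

Band width going east from +139.04° to -146.72°: ((-146.72 − 139.04) mod 360) = 74.24°.
Offset of +57.34° east of the west edge: ((57.34 − 139.04) mod 360) = 278.30°.
278.30° > 74.24° ⇒ outside.

No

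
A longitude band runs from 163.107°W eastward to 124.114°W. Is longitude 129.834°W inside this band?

Band width going east from -163.107° to -124.114°: ((-124.114 − -163.107) mod 360) = 38.993°.
Offset of -129.834° east of the west edge: ((-129.834 − -163.107) mod 360) = 33.273°.
33.273° ≤ 38.993° ⇒ inside.

Yes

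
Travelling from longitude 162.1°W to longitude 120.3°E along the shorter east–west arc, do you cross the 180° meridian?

Yes

Naïve |120.3 − -162.1| = 282.4° > 180°, so the shorter arc goes the other way round — across 180°.
Signed shortest Δλ = ((120.3 − -162.1 + 180) mod 360) − 180 = -77.6°.
Going west by 77.6° from -162.1° passes through 180° before reaching +120.3°.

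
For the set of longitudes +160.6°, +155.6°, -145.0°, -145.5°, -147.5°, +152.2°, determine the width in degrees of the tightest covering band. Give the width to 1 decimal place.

62.8°

Sort the longitudes: -147.5°, -145.5°, -145.0°, +152.2°, +155.6°, +160.6°.
Eastward gaps between consecutive values (wrapping around): 2.0°, 0.5°, 297.2°, 3.4°, 5.0°, 51.9°.
Largest gap = 297.2° ⇒ minimal covering band is its complement: 360° − 297.2° = 62.8°.
Band runs from +152.2° eastward to -145.0°, crossing the antimeridian.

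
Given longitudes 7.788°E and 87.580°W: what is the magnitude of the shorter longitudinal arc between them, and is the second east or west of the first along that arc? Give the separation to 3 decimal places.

95.368° west

Raw difference: -87.580 − 7.788 = -95.368°.
Normalise into (−180°, 180°]: -95.368° stays -95.368°.
Negative ⇒ the second point lies to the west; separation 95.368°.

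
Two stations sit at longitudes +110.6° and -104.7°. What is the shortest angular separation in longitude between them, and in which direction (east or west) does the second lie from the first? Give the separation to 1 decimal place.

Raw difference: -104.7 − 110.6 = -215.3°.
Normalise into (−180°, 180°]: -215.3° + 360° = 144.7°.
Positive ⇒ the second point lies to the east; separation 144.7°.

144.7° east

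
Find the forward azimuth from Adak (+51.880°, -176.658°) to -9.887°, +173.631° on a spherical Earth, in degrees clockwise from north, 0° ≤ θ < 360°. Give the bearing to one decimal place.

Δλ = 173.631 − -176.658 = 350.289°; wrapped into (−180°, 180°]: -9.711°.
θ = atan2( sin Δλ · cos φ₂ , cos φ₁ · sin φ₂ − sin φ₁ · cos φ₂ · cos Δλ )
  = atan2(-0.16617, -0.86993) = -169.186° → normalised to [0°, 360°): 190.814°.

190.8°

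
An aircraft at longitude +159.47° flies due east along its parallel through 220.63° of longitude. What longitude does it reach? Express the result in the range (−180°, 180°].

Start at +159.47°; shift +220.63° → +380.10°.
+380.10° lies outside (−180°, 180°]; subtract 360° → +20.10°.

+20.10°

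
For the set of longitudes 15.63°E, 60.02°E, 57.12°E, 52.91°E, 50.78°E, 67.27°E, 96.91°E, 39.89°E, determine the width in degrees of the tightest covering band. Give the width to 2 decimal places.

Sort the longitudes: +15.63°, +39.89°, +50.78°, +52.91°, +57.12°, +60.02°, +67.27°, +96.91°.
Eastward gaps between consecutive values (wrapping around): 24.26°, 10.89°, 2.13°, 4.21°, 2.90°, 7.25°, 29.64°, 278.72°.
Largest gap = 278.72° ⇒ minimal covering band is its complement: 360° − 278.72° = 81.28°.
Band runs from +15.63° eastward to +96.91°.

81.28°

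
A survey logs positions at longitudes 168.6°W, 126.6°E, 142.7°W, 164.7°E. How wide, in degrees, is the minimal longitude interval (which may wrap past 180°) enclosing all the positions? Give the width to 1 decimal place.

90.7°

Sort the longitudes: -168.6°, -142.7°, +126.6°, +164.7°.
Eastward gaps between consecutive values (wrapping around): 25.9°, 269.3°, 38.1°, 26.7°.
Largest gap = 269.3° ⇒ minimal covering band is its complement: 360° − 269.3° = 90.7°.
Band runs from +126.6° eastward to -142.7°, crossing the antimeridian.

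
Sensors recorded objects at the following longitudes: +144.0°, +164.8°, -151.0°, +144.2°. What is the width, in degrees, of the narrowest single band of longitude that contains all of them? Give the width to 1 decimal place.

Sort the longitudes: -151.0°, +144.0°, +144.2°, +164.8°.
Eastward gaps between consecutive values (wrapping around): 295.0°, 0.2°, 20.6°, 44.2°.
Largest gap = 295.0° ⇒ minimal covering band is its complement: 360° − 295.0° = 65.0°.
Band runs from +144.0° eastward to -151.0°, crossing the antimeridian.

65.0°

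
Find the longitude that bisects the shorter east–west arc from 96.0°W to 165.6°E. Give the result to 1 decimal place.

145.2°W

Signed shortest Δλ from -96.0° to +165.6° is -98.4°.
Midpoint longitude = -96.0° + (-98.4°)/2 = -96.0° − 49.2° = -145.2°.
(The naïve average (-96.0 + +165.6)/2 = 34.8° is on the wrong side of the globe.)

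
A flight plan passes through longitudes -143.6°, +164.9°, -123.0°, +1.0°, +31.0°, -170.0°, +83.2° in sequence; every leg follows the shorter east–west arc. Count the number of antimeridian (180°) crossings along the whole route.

4

Leg 1: -143.6° → +164.9°, shortest Δλ = -51.5° (west) — crosses 180°.
Leg 2: +164.9° → -123.0°, shortest Δλ = 72.1° (east) — crosses 180°.
Leg 3: -123.0° → +1.0°, shortest Δλ = 124.0° (east) — does not cross 180°.
Leg 4: +1.0° → +31.0°, shortest Δλ = 30.0° (east) — does not cross 180°.
Leg 5: +31.0° → -170.0°, shortest Δλ = 159.0° (east) — crosses 180°.
Leg 6: -170.0° → +83.2°, shortest Δλ = -106.8° (west) — crosses 180°.
Total crossings: 4.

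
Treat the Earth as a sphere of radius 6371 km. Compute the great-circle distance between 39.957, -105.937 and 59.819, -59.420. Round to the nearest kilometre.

Δλ = -59.420 − -105.937 = 46.517°.
Δφ = 59.819 − 39.957 = 19.862°.
a = sin²(Δφ/2) + cos φ₁ · cos φ₂ · sin²(Δλ/2) = 0.089832.
c = 2·atan2(√a, √(1−a)) = 0.60880 rad → d = 6371·c ≈ 3878.66 km.

3879 km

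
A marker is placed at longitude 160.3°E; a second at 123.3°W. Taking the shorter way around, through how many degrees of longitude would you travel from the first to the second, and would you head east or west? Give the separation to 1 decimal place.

76.4° east

Raw difference: -123.3 − 160.3 = -283.6°.
Normalise into (−180°, 180°]: -283.6° + 360° = 76.4°.
Positive ⇒ the second point lies to the east; separation 76.4°.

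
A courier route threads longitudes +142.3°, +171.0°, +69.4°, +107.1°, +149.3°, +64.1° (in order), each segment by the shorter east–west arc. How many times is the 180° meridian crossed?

0

Leg 1: +142.3° → +171.0°, shortest Δλ = 28.7° (east) — does not cross 180°.
Leg 2: +171.0° → +69.4°, shortest Δλ = -101.6° (west) — does not cross 180°.
Leg 3: +69.4° → +107.1°, shortest Δλ = 37.7° (east) — does not cross 180°.
Leg 4: +107.1° → +149.3°, shortest Δλ = 42.2° (east) — does not cross 180°.
Leg 5: +149.3° → +64.1°, shortest Δλ = -85.2° (west) — does not cross 180°.
Total crossings: 0.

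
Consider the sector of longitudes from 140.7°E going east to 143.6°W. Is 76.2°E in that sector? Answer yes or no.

No

Band width going east from +140.7° to -143.6°: ((-143.6 − 140.7) mod 360) = 75.7°.
Offset of +76.2° east of the west edge: ((76.2 − 140.7) mod 360) = 295.5°.
295.5° > 75.7° ⇒ outside.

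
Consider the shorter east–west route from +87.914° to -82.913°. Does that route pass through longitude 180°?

No

Signed shortest Δλ = ((-82.913 − 87.914 + 180) mod 360) − 180 = -170.827°.
Going west by 170.827° from +87.914° reaches -82.913° without touching 180°.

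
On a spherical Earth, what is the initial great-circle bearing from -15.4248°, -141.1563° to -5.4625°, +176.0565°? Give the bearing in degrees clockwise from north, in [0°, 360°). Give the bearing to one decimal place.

Δλ = 176.0565 − -141.1563 = 317.2128°; wrapped into (−180°, 180°]: -42.7872°.
θ = atan2( sin Δλ · cos φ₂ , cos φ₁ · sin φ₂ − sin φ₁ · cos φ₂ · cos Δλ )
  = atan2(-0.67619, 0.10254) = -81.377° → normalised to [0°, 360°): 278.623°.

278.6°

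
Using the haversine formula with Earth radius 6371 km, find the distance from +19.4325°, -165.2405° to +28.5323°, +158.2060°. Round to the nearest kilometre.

Δλ = 158.2060 − -165.2405 = 323.4465°; wrapped into (−180°, 180°]: -36.5535°.
Δφ = 28.5323 − 19.4325 = 9.0998°.
a = sin²(Δφ/2) + cos φ₁ · cos φ₂ · sin²(Δλ/2) = 0.087775.
c = 2·atan2(√a, √(1−a)) = 0.60157 rad → d = 6371·c ≈ 3832.59 km.

3833 km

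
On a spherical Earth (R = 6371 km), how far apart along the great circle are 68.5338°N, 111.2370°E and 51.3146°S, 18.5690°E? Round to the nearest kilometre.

Δλ = 18.5690 − 111.2370 = -92.6680°.
Δφ = -51.3146 − 68.5338 = -119.8484°.
a = sin²(Δφ/2) + cos φ₁ · cos φ₂ · sin²(Δλ/2) = 0.868545.
c = 2·atan2(√a, √(1−a)) = 2.39955 rad → d = 6371·c ≈ 15287.54 km.

15288 km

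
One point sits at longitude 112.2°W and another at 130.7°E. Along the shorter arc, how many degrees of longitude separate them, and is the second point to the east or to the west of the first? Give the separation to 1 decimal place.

117.1° west

Raw difference: 130.7 − -112.2 = 242.9°.
Normalise into (−180°, 180°]: 242.9° − 360° = -117.1°.
Negative ⇒ the second point lies to the west; separation 117.1°.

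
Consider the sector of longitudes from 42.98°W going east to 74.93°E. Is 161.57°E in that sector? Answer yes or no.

No

Band width going east from -42.98° to +74.93°: ((74.93 − -42.98) mod 360) = 117.91°.
Offset of +161.57° east of the west edge: ((161.57 − -42.98) mod 360) = 204.55°.
204.55° > 117.91° ⇒ outside.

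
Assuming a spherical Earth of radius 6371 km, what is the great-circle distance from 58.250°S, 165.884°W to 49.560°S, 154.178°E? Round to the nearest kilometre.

Δλ = 154.178 − -165.884 = 320.062°; wrapped into (−180°, 180°]: -39.938°.
Δφ = -49.560 − -58.250 = 8.690°.
a = sin²(Δφ/2) + cos φ₁ · cos φ₂ · sin²(Δλ/2) = 0.045549.
c = 2·atan2(√a, √(1−a)) = 0.43015 rad → d = 6371·c ≈ 2740.51 km.

2741 km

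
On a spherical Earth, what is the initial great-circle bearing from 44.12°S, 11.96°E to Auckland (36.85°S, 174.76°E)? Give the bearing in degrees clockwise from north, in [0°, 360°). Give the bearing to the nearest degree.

166°

Δλ = 174.76 − 11.96 = 162.80°.
θ = atan2( sin Δλ · cos φ₂ , cos φ₁ · sin φ₂ − sin φ₁ · cos φ₂ · cos Δλ )
  = atan2(0.23663, -0.96269) = 166.191° → normalised to [0°, 360°): 166.191°.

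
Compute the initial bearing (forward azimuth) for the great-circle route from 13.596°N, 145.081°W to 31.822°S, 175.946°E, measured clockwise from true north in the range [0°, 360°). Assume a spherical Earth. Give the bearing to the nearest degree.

219°

Δλ = 175.946 − -145.081 = 321.027°; wrapped into (−180°, 180°]: -38.973°.
θ = atan2( sin Δλ · cos φ₂ , cos φ₁ · sin φ₂ − sin φ₁ · cos φ₂ · cos Δλ )
  = atan2(-0.53442, -0.66779) = -141.331° → normalised to [0°, 360°): 218.669°.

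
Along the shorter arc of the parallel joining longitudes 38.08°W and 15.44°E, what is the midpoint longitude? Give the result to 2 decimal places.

11.32°W

Signed shortest Δλ from -38.08° to +15.44° is +53.52°.
Midpoint longitude = -38.08° + (+53.52°)/2 = -38.08° + 26.76° = -11.32°.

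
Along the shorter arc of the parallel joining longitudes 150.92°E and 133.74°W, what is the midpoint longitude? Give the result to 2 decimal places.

171.41°W

Signed shortest Δλ from +150.92° to -133.74° is +75.34°.
Midpoint longitude = +150.92° + (+75.34°)/2 = +150.92° + 37.67° = +188.59°.
Normalise into (−180°, 180°]: -171.41°.
(The naïve average (+150.92 + -133.74)/2 = 8.59° is on the wrong side of the globe.)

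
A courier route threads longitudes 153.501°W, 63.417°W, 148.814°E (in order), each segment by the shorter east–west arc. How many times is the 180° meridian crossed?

Leg 1: -153.501° → -63.417°, shortest Δλ = 90.084° (east) — does not cross 180°.
Leg 2: -63.417° → +148.814°, shortest Δλ = -147.769° (west) — crosses 180°.
Total crossings: 1.

1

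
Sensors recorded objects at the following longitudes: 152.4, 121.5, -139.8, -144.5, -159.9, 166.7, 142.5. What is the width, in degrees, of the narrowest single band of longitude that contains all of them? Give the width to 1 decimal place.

Sort the longitudes: -159.9°, -144.5°, -139.8°, +121.5°, +142.5°, +152.4°, +166.7°.
Eastward gaps between consecutive values (wrapping around): 15.4°, 4.7°, 261.3°, 21.0°, 9.9°, 14.3°, 33.4°.
Largest gap = 261.3° ⇒ minimal covering band is its complement: 360° − 261.3° = 98.7°.
Band runs from +121.5° eastward to -139.8°, crossing the antimeridian.

98.7°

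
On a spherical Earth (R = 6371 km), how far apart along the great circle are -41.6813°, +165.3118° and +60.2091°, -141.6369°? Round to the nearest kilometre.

Δλ = -141.6369 − 165.3118 = -306.9487°; wrapped into (−180°, 180°]: 53.0513°.
Δφ = 60.2091 − -41.6813 = 101.8904°.
a = sin²(Δφ/2) + cos φ₁ · cos φ₂ · sin²(Δλ/2) = 0.677029.
c = 2·atan2(√a, √(1−a)) = 1.93270 rad → d = 6371·c ≈ 12313.25 km.

12313 km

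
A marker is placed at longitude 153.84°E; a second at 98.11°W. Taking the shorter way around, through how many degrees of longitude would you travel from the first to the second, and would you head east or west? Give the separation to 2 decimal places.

Raw difference: -98.11 − 153.84 = -251.95°.
Normalise into (−180°, 180°]: -251.95° + 360° = 108.05°.
Positive ⇒ the second point lies to the east; separation 108.05°.

108.05° east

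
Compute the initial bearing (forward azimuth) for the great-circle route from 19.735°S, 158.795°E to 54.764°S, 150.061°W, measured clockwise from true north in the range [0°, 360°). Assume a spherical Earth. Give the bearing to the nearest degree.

Δλ = -150.061 − 158.795 = -308.856°; wrapped into (−180°, 180°]: 51.144°.
θ = atan2( sin Δλ · cos φ₂ , cos φ₁ · sin φ₂ − sin φ₁ · cos φ₂ · cos Δλ )
  = atan2(0.44928, -0.64659) = 145.206° → normalised to [0°, 360°): 145.206°.

145°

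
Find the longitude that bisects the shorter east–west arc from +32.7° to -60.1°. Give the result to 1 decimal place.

-13.7°

Signed shortest Δλ from +32.7° to -60.1° is -92.8°.
Midpoint longitude = +32.7° + (-92.8°)/2 = +32.7° − 46.4° = -13.7°.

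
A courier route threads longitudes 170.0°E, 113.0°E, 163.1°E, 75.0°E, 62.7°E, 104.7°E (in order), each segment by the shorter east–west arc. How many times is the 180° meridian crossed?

0

Leg 1: +170.0° → +113.0°, shortest Δλ = -57.0° (west) — does not cross 180°.
Leg 2: +113.0° → +163.1°, shortest Δλ = 50.1° (east) — does not cross 180°.
Leg 3: +163.1° → +75.0°, shortest Δλ = -88.1° (west) — does not cross 180°.
Leg 4: +75.0° → +62.7°, shortest Δλ = -12.3° (west) — does not cross 180°.
Leg 5: +62.7° → +104.7°, shortest Δλ = 42.0° (east) — does not cross 180°.
Total crossings: 0.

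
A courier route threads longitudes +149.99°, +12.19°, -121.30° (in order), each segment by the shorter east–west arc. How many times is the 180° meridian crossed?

0

Leg 1: +149.99° → +12.19°, shortest Δλ = -137.8° (west) — does not cross 180°.
Leg 2: +12.19° → -121.30°, shortest Δλ = -133.49° (west) — does not cross 180°.
Total crossings: 0.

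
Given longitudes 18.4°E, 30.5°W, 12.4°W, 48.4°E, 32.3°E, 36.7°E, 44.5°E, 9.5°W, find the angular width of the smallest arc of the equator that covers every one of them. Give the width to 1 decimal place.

78.9°

Sort the longitudes: -30.5°, -12.4°, -9.5°, +18.4°, +32.3°, +36.7°, +44.5°, +48.4°.
Eastward gaps between consecutive values (wrapping around): 18.1°, 2.9°, 27.9°, 13.9°, 4.4°, 7.8°, 3.9°, 281.1°.
Largest gap = 281.1° ⇒ minimal covering band is its complement: 360° − 281.1° = 78.9°.
Band runs from -30.5° eastward to +48.4°.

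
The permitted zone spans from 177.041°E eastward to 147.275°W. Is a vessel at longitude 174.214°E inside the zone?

Band width going east from +177.041° to -147.275°: ((-147.275 − 177.041) mod 360) = 35.684°.
Offset of +174.214° east of the west edge: ((174.214 − 177.041) mod 360) = 357.173°.
357.173° > 35.684° ⇒ outside.

No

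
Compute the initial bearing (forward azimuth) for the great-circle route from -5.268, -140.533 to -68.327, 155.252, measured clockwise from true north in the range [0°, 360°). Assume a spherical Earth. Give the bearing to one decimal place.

200.1°

Δλ = 155.252 − -140.533 = 295.785°; wrapped into (−180°, 180°]: -64.215°.
θ = atan2( sin Δλ · cos φ₂ , cos φ₁ · sin φ₂ − sin φ₁ · cos φ₂ · cos Δλ )
  = atan2(-0.33254, -0.91063) = -159.939° → normalised to [0°, 360°): 200.061°.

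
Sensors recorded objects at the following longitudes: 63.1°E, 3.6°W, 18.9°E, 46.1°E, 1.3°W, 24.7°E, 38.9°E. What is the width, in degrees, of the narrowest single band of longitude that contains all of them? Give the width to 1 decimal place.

66.7°

Sort the longitudes: -3.6°, -1.3°, +18.9°, +24.7°, +38.9°, +46.1°, +63.1°.
Eastward gaps between consecutive values (wrapping around): 2.3°, 20.2°, 5.8°, 14.2°, 7.2°, 17.0°, 293.3°.
Largest gap = 293.3° ⇒ minimal covering band is its complement: 360° − 293.3° = 66.7°.
Band runs from -3.6° eastward to +63.1°.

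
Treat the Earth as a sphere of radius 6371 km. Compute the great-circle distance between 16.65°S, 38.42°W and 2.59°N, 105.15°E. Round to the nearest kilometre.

Δλ = 105.15 − -38.42 = 143.57°.
Δφ = 2.59 − -16.65 = 19.24°.
a = sin²(Δφ/2) + cos φ₁ · cos φ₂ · sin²(Δλ/2) = 0.891505.
c = 2·atan2(√a, √(1−a)) = 2.47029 rad → d = 6371·c ≈ 15738.19 km.

15738 km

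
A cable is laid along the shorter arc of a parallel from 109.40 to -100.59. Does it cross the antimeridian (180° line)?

Naïve |-100.59 − 109.40| = 209.99° > 180°, so the shorter arc goes the other way round — across 180°.
Signed shortest Δλ = ((-100.59 − 109.40 + 180) mod 360) − 180 = 150.01°.
Going east by 150.01° from +109.40° passes through 180° before reaching -100.59°.

Yes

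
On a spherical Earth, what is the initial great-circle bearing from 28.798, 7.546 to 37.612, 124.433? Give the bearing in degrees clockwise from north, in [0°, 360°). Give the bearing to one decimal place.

45.0°

Δλ = 124.433 − 7.546 = 116.887°.
θ = atan2( sin Δλ · cos φ₂ , cos φ₁ · sin φ₂ − sin φ₁ · cos φ₂ · cos Δλ )
  = atan2(0.70653, 0.70740) = 44.965° → normalised to [0°, 360°): 44.965°.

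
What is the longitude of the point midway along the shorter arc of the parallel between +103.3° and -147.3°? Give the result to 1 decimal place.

+158.0°

Signed shortest Δλ from +103.3° to -147.3° is +109.4°.
Midpoint longitude = +103.3° + (+109.4°)/2 = +103.3° + 54.7° = +158.0°.
(The naïve average (+103.3 + -147.3)/2 = -22.0° is on the wrong side of the globe.)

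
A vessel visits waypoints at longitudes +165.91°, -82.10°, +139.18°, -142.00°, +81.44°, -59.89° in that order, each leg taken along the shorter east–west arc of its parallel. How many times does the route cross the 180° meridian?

Leg 1: +165.91° → -82.10°, shortest Δλ = 111.99° (east) — crosses 180°.
Leg 2: -82.10° → +139.18°, shortest Δλ = -138.72° (west) — crosses 180°.
Leg 3: +139.18° → -142.00°, shortest Δλ = 78.82° (east) — crosses 180°.
Leg 4: -142.00° → +81.44°, shortest Δλ = -136.56° (west) — crosses 180°.
Leg 5: +81.44° → -59.89°, shortest Δλ = -141.33° (west) — does not cross 180°.
Total crossings: 4.

4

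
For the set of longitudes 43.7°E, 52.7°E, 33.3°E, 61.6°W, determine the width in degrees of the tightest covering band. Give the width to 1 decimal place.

114.3°

Sort the longitudes: -61.6°, +33.3°, +43.7°, +52.7°.
Eastward gaps between consecutive values (wrapping around): 94.9°, 10.4°, 9.0°, 245.7°.
Largest gap = 245.7° ⇒ minimal covering band is its complement: 360° − 245.7° = 114.3°.
Band runs from -61.6° eastward to +52.7°.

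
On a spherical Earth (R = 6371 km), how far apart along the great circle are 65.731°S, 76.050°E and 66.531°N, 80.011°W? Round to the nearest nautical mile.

Δλ = -80.011 − 76.050 = -156.061°.
Δφ = 66.531 − -65.731 = 132.262°.
a = sin²(Δφ/2) + cos φ₁ · cos φ₂ · sin²(Δλ/2) = 0.992911.
c = 2·atan2(√a, √(1−a)) = 2.97300 rad → d = 6371·c ≈ 18940.97 km ≈ 10227.31 nmi.

10227 nmi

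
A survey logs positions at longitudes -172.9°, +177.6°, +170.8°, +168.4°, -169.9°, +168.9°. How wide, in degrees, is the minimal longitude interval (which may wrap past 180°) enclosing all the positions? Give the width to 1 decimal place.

Sort the longitudes: -172.9°, -169.9°, +168.4°, +168.9°, +170.8°, +177.6°.
Eastward gaps between consecutive values (wrapping around): 3.0°, 338.3°, 0.5°, 1.9°, 6.8°, 9.5°.
Largest gap = 338.3° ⇒ minimal covering band is its complement: 360° − 338.3° = 21.7°.
Band runs from +168.4° eastward to -169.9°, crossing the antimeridian.

21.7°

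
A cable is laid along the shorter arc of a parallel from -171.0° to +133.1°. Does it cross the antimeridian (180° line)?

Yes

Naïve |133.1 − -171.0| = 304.1° > 180°, so the shorter arc goes the other way round — across 180°.
Signed shortest Δλ = ((133.1 − -171.0 + 180) mod 360) − 180 = -55.9°.
Going west by 55.9° from -171.0° passes through 180° before reaching +133.1°.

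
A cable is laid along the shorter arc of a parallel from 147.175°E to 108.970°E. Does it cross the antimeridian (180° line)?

No

Signed shortest Δλ = ((108.970 − 147.175 + 180) mod 360) − 180 = -38.205°.
Going west by 38.205° from +147.175° reaches +108.970° without touching 180°.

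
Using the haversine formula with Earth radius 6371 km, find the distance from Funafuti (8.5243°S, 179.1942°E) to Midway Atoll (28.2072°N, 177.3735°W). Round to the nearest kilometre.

Δλ = -177.3735 − 179.1942 = -356.5677°; wrapped into (−180°, 180°]: 3.4323°.
Δφ = 28.2072 − -8.5243 = 36.7315°.
a = sin²(Δφ/2) + cos φ₁ · cos φ₂ · sin²(Δλ/2) = 0.100058.
c = 2·atan2(√a, √(1−a)) = 0.64369 rad → d = 6371·c ≈ 4100.98 km.

4101 km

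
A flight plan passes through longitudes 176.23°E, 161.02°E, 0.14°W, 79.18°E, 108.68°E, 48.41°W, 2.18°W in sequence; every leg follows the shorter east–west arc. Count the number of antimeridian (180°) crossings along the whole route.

0

Leg 1: +176.23° → +161.02°, shortest Δλ = -15.21° (west) — does not cross 180°.
Leg 2: +161.02° → -0.14°, shortest Δλ = -161.16° (west) — does not cross 180°.
Leg 3: -0.14° → +79.18°, shortest Δλ = 79.32° (east) — does not cross 180°.
Leg 4: +79.18° → +108.68°, shortest Δλ = 29.5° (east) — does not cross 180°.
Leg 5: +108.68° → -48.41°, shortest Δλ = -157.09° (west) — does not cross 180°.
Leg 6: -48.41° → -2.18°, shortest Δλ = 46.23° (east) — does not cross 180°.
Total crossings: 0.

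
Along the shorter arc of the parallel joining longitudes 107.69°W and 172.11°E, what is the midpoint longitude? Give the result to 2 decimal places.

147.79°W

Signed shortest Δλ from -107.69° to +172.11° is -80.20°.
Midpoint longitude = -107.69° + (-80.20°)/2 = -107.69° − 40.10° = -147.79°.
(The naïve average (-107.69 + +172.11)/2 = 32.21° is on the wrong side of the globe.)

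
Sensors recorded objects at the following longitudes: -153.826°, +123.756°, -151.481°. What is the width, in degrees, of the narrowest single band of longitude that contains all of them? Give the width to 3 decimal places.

84.763°

Sort the longitudes: -153.826°, -151.481°, +123.756°.
Eastward gaps between consecutive values (wrapping around): 2.345°, 275.237°, 82.418°.
Largest gap = 275.237° ⇒ minimal covering band is its complement: 360° − 275.237° = 84.763°.
Band runs from +123.756° eastward to -151.481°, crossing the antimeridian.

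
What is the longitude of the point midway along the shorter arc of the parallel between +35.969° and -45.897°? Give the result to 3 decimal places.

-4.964°

Signed shortest Δλ from +35.969° to -45.897° is -81.866°.
Midpoint longitude = +35.969° + (-81.866°)/2 = +35.969° − 40.933° = -4.964°.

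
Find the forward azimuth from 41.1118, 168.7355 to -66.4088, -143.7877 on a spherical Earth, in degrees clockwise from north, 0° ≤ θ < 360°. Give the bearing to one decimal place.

Δλ = -143.7877 − 168.7355 = -312.5232°; wrapped into (−180°, 180°]: 47.4768°.
θ = atan2( sin Δλ · cos φ₂ , cos φ₁ · sin φ₂ − sin φ₁ · cos φ₂ · cos Δλ )
  = atan2(0.29495, -0.86832) = 161.238° → normalised to [0°, 360°): 161.238°.

161.2°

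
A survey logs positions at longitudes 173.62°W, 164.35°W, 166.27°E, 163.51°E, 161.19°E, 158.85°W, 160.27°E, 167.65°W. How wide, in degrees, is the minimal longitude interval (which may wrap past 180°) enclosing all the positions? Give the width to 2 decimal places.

Sort the longitudes: -173.62°, -167.65°, -164.35°, -158.85°, +160.27°, +161.19°, +163.51°, +166.27°.
Eastward gaps between consecutive values (wrapping around): 5.97°, 3.30°, 5.50°, 319.12°, 0.92°, 2.32°, 2.76°, 20.11°.
Largest gap = 319.12° ⇒ minimal covering band is its complement: 360° − 319.12° = 40.88°.
Band runs from +160.27° eastward to -158.85°, crossing the antimeridian.

40.88°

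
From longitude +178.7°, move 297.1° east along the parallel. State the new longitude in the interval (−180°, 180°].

+115.8°

Start at +178.7°; shift +297.1° → +475.8°.
+475.8° lies outside (−180°, 180°]; subtract 360° → +115.8°.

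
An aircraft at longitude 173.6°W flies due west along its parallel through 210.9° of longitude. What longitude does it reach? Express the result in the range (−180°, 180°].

24.5°W

Start at -173.6°; shift −210.9° → -384.5°.
-384.5° lies outside (−180°, 180°]; add 360° → -24.5°.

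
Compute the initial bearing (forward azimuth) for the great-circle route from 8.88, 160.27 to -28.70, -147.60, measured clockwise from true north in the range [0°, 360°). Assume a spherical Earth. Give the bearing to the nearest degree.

129°

Δλ = -147.60 − 160.27 = -307.87°; wrapped into (−180°, 180°]: 52.13°.
θ = atan2( sin Δλ · cos φ₂ , cos φ₁ · sin φ₂ − sin φ₁ · cos φ₂ · cos Δλ )
  = atan2(0.69242, -0.55759) = 128.843° → normalised to [0°, 360°): 128.843°.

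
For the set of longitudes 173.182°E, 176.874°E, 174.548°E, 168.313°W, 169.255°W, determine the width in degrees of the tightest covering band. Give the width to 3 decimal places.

Sort the longitudes: -169.255°, -168.313°, +173.182°, +174.548°, +176.874°.
Eastward gaps between consecutive values (wrapping around): 0.942°, 341.495°, 1.366°, 2.326°, 13.871°.
Largest gap = 341.495° ⇒ minimal covering band is its complement: 360° − 341.495° = 18.505°.
Band runs from +173.182° eastward to -168.313°, crossing the antimeridian.

18.505°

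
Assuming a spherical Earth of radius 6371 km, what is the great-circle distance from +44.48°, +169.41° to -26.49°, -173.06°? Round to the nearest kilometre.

Δλ = -173.06 − 169.41 = -342.47°; wrapped into (−180°, 180°]: 17.53°.
Δφ = -26.49 − 44.48 = -70.97°.
a = sin²(Δφ/2) + cos φ₁ · cos φ₂ · sin²(Δλ/2) = 0.351797.
c = 2·atan2(√a, √(1−a)) = 1.26987 rad → d = 6371·c ≈ 8090.33 km.

8090 km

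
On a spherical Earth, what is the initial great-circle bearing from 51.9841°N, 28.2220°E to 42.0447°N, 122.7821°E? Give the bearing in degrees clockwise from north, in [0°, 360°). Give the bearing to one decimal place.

Δλ = 122.7821 − 28.2220 = 94.5601°.
θ = atan2( sin Δλ · cos φ₂ , cos φ₁ · sin φ₂ − sin φ₁ · cos φ₂ · cos Δλ )
  = atan2(0.74027, 0.45898) = 58.201° → normalised to [0°, 360°): 58.201°.

58.2°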